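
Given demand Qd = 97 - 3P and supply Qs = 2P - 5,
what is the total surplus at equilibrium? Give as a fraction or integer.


Find equilibrium: 97 - 3P = 2P - 5
97 + 5 = 5P
P* = 102/5 = 102/5
Q* = 2*102/5 - 5 = 179/5
Inverse demand: P = 97/3 - Q/3, so P_max = 97/3
Inverse supply: P = 5/2 + Q/2, so P_min = 5/2
CS = (1/2) * 179/5 * (97/3 - 102/5) = 32041/150
PS = (1/2) * 179/5 * (102/5 - 5/2) = 32041/100
TS = CS + PS = 32041/150 + 32041/100 = 32041/60

32041/60


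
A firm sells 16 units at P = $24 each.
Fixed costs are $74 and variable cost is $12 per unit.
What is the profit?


Total Revenue = P * Q = 24 * 16 = $384
Total Cost = FC + VC*Q = 74 + 12*16 = $266
Profit = TR - TC = 384 - 266 = $118

$118


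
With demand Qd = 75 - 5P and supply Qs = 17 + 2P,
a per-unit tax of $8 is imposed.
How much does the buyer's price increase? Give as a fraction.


With a per-unit tax, the buyer's price increase depends on relative slopes.
Supply slope: d = 2, Demand slope: b = 5
Buyer's price increase = d * tax / (b + d)
= 2 * 8 / (5 + 2)
= 16 / 7 = 16/7

16/7


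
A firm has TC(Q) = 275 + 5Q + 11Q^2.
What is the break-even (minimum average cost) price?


AC(Q) = 275/Q + 5 + 11Q
To minimize: dAC/dQ = -275/Q^2 + 11 = 0
Q^2 = 275/11 = 25
Q* = 5
Min AC = 275/5 + 5 + 11*5
Min AC = 55 + 5 + 55 = 115

115


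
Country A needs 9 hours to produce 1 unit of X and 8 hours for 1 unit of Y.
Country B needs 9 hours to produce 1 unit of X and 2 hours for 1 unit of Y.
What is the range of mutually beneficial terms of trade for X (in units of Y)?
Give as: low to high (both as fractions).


Opportunity cost of X for Country A = hours_X / hours_Y = 9/8 = 9/8 units of Y
Opportunity cost of X for Country B = hours_X / hours_Y = 9/2 = 9/2 units of Y
Terms of trade must be between the two opportunity costs.
Range: 9/8 to 9/2

9/8 to 9/2


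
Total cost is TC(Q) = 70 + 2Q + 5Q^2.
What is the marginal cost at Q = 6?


MC = dTC/dQ = 2 + 2*5*Q
At Q = 6:
MC = 2 + 10*6
MC = 2 + 60 = 62

62


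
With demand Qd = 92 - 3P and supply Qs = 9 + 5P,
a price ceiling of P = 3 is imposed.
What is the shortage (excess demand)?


At P = 3:
Qd = 92 - 3*3 = 83
Qs = 9 + 5*3 = 24
Shortage = Qd - Qs = 83 - 24 = 59

59


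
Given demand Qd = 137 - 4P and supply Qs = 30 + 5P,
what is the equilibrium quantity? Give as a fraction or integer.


First find equilibrium price:
137 - 4P = 30 + 5P
P* = 107/9 = 107/9
Then substitute into demand:
Q* = 137 - 4 * 107/9 = 805/9

805/9


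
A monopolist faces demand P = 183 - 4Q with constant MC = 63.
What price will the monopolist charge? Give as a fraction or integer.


MR = 183 - 8Q
Set MR = MC: 183 - 8Q = 63
Q* = 15
Substitute into demand:
P* = 183 - 4*15 = 123

123


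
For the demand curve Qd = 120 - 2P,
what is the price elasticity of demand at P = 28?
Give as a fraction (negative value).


dQ/dP = -2
At P = 28: Q = 120 - 2*28 = 64
E = (dQ/dP)(P/Q) = (-2)(28/64) = -7/8

-7/8


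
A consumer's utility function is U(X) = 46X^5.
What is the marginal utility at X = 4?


MU = dU/dX = 46*5*X^(5-1)
MU = 230*X^4
At X = 4:
MU = 230 * 4^4
MU = 230 * 256 = 58880

58880


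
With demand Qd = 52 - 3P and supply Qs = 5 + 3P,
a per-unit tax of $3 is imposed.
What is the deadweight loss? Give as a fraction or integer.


Pre-tax equilibrium quantity: Q* = 57/2
Post-tax equilibrium quantity: Q_tax = 24
Reduction in quantity: Q* - Q_tax = 9/2
DWL = (1/2) * tax * (Q* - Q_tax)
DWL = (1/2) * 3 * 9/2 = 27/4

27/4


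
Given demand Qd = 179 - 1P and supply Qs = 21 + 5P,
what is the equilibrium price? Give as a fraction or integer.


At equilibrium, Qd = Qs.
179 - 1P = 21 + 5P
179 - 21 = 1P + 5P
158 = 6P
P* = 158/6 = 79/3

79/3


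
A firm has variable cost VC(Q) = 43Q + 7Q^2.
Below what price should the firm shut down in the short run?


AVC(Q) = VC(Q)/Q = 43 + 7Q
AVC is increasing in Q, so minimum AVC is at Q -> 0+.
Min AVC = 43
The firm should shut down if P < 43.

43


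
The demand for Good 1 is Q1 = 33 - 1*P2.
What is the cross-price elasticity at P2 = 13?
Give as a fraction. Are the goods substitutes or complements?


dQ1/dP2 = -1
At P2 = 13: Q1 = 33 - 1*13 = 20
Exy = (dQ1/dP2)(P2/Q1) = -1 * 13 / 20 = -13/20
Since Exy < 0, the goods are complements.

-13/20 (complements)


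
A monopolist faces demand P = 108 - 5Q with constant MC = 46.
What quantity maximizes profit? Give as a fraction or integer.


TR = P*Q = (108 - 5Q)Q = 108Q - 5Q^2
MR = dTR/dQ = 108 - 10Q
Set MR = MC:
108 - 10Q = 46
62 = 10Q
Q* = 62/10 = 31/5

31/5


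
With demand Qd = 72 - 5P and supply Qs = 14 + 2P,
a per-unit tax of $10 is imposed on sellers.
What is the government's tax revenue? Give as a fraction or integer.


With tax on sellers, new supply: Qs' = 14 + 2(P - 10)
= 2P - 6
New equilibrium quantity:
Q_new = 114/7
Tax revenue = tax * Q_new = 10 * 114/7 = 1140/7

1140/7


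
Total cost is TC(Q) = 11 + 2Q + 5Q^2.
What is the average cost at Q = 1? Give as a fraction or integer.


TC(1) = 11 + 2*1 + 5*1^2
TC(1) = 11 + 2 + 5 = 18
AC = TC/Q = 18/1 = 18

18


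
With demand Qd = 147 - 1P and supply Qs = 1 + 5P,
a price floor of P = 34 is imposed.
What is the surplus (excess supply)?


At P = 34:
Qd = 147 - 1*34 = 113
Qs = 1 + 5*34 = 171
Surplus = Qs - Qd = 171 - 113 = 58

58


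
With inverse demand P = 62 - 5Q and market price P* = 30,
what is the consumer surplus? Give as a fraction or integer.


Maximum willingness to pay (at Q=0): P_max = 62
Quantity demanded at P* = 30:
Q* = (62 - 30)/5 = 32/5
CS = (1/2) * Q* * (P_max - P*)
CS = (1/2) * 32/5 * (62 - 30)
CS = (1/2) * 32/5 * 32 = 512/5

512/5


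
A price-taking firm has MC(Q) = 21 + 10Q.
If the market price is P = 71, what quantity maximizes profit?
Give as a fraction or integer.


In perfect competition, profit is maximized where P = MC.
71 = 21 + 10Q
50 = 10Q
Q* = 50/10 = 5

5


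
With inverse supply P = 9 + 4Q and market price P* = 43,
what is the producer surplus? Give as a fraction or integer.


Minimum supply price (at Q=0): P_min = 9
Quantity supplied at P* = 43:
Q* = (43 - 9)/4 = 17/2
PS = (1/2) * Q* * (P* - P_min)
PS = (1/2) * 17/2 * (43 - 9)
PS = (1/2) * 17/2 * 34 = 289/2

289/2


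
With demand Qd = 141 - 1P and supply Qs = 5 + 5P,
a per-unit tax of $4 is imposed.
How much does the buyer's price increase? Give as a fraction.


With a per-unit tax, the buyer's price increase depends on relative slopes.
Supply slope: d = 5, Demand slope: b = 1
Buyer's price increase = d * tax / (b + d)
= 5 * 4 / (1 + 5)
= 20 / 6 = 10/3

10/3


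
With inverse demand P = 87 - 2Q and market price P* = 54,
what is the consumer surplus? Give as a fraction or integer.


Maximum willingness to pay (at Q=0): P_max = 87
Quantity demanded at P* = 54:
Q* = (87 - 54)/2 = 33/2
CS = (1/2) * Q* * (P_max - P*)
CS = (1/2) * 33/2 * (87 - 54)
CS = (1/2) * 33/2 * 33 = 1089/4

1089/4


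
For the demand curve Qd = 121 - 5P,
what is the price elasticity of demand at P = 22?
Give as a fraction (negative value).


dQ/dP = -5
At P = 22: Q = 121 - 5*22 = 11
E = (dQ/dP)(P/Q) = (-5)(22/11) = -10

-10


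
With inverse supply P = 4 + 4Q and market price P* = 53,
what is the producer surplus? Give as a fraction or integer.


Minimum supply price (at Q=0): P_min = 4
Quantity supplied at P* = 53:
Q* = (53 - 4)/4 = 49/4
PS = (1/2) * Q* * (P* - P_min)
PS = (1/2) * 49/4 * (53 - 4)
PS = (1/2) * 49/4 * 49 = 2401/8

2401/8


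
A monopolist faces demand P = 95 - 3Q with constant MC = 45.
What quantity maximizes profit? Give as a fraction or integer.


TR = P*Q = (95 - 3Q)Q = 95Q - 3Q^2
MR = dTR/dQ = 95 - 6Q
Set MR = MC:
95 - 6Q = 45
50 = 6Q
Q* = 50/6 = 25/3

25/3


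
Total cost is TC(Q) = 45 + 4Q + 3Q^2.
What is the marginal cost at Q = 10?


MC = dTC/dQ = 4 + 2*3*Q
At Q = 10:
MC = 4 + 6*10
MC = 4 + 60 = 64

64


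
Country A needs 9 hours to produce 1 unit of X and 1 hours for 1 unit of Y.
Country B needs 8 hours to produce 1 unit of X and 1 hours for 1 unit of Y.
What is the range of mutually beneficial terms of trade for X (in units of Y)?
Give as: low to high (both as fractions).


Opportunity cost of X for Country A = hours_X / hours_Y = 9/1 = 9 units of Y
Opportunity cost of X for Country B = hours_X / hours_Y = 8/1 = 8 units of Y
Terms of trade must be between the two opportunity costs.
Range: 8 to 9

8 to 9


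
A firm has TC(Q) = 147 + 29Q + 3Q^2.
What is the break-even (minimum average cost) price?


AC(Q) = 147/Q + 29 + 3Q
To minimize: dAC/dQ = -147/Q^2 + 3 = 0
Q^2 = 147/3 = 49
Q* = 7
Min AC = 147/7 + 29 + 3*7
Min AC = 21 + 29 + 21 = 71

71


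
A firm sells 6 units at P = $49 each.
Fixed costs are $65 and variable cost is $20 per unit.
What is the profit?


Total Revenue = P * Q = 49 * 6 = $294
Total Cost = FC + VC*Q = 65 + 20*6 = $185
Profit = TR - TC = 294 - 185 = $109

$109


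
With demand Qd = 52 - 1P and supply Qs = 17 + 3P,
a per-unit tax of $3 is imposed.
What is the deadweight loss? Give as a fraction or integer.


Pre-tax equilibrium quantity: Q* = 173/4
Post-tax equilibrium quantity: Q_tax = 41
Reduction in quantity: Q* - Q_tax = 9/4
DWL = (1/2) * tax * (Q* - Q_tax)
DWL = (1/2) * 3 * 9/4 = 27/8

27/8


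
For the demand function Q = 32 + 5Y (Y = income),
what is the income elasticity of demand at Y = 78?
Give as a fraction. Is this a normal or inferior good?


dQ/dY = 5
At Y = 78: Q = 32 + 5*78 = 422
Ey = (dQ/dY)(Y/Q) = 5 * 78 / 422 = 195/211
Since Ey > 0, this is a normal good.

195/211 (normal good)


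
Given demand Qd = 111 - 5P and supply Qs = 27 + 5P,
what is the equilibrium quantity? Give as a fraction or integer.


First find equilibrium price:
111 - 5P = 27 + 5P
P* = 84/10 = 42/5
Then substitute into demand:
Q* = 111 - 5 * 42/5 = 69

69


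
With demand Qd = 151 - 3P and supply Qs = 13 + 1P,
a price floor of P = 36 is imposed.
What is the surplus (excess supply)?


At P = 36:
Qd = 151 - 3*36 = 43
Qs = 13 + 1*36 = 49
Surplus = Qs - Qd = 49 - 43 = 6

6


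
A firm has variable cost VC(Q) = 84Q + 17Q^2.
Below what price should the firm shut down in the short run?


AVC(Q) = VC(Q)/Q = 84 + 17Q
AVC is increasing in Q, so minimum AVC is at Q -> 0+.
Min AVC = 84
The firm should shut down if P < 84.

84


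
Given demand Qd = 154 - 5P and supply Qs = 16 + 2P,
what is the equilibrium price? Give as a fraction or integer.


At equilibrium, Qd = Qs.
154 - 5P = 16 + 2P
154 - 16 = 5P + 2P
138 = 7P
P* = 138/7 = 138/7

138/7


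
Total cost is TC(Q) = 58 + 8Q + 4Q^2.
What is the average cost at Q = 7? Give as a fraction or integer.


TC(7) = 58 + 8*7 + 4*7^2
TC(7) = 58 + 56 + 196 = 310
AC = TC/Q = 310/7 = 310/7

310/7


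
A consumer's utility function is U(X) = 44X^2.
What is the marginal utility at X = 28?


MU = dU/dX = 44*2*X^(2-1)
MU = 88*X^1
At X = 28:
MU = 88 * 28^1
MU = 88 * 28 = 2464

2464


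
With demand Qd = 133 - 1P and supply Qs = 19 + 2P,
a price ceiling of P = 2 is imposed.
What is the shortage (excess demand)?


At P = 2:
Qd = 133 - 1*2 = 131
Qs = 19 + 2*2 = 23
Shortage = Qd - Qs = 131 - 23 = 108

108


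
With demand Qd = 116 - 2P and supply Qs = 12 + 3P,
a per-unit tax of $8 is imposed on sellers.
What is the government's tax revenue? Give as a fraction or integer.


With tax on sellers, new supply: Qs' = 12 + 3(P - 8)
= 3P - 12
New equilibrium quantity:
Q_new = 324/5
Tax revenue = tax * Q_new = 8 * 324/5 = 2592/5

2592/5


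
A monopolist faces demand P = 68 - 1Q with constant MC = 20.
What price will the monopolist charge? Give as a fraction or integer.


MR = 68 - 2Q
Set MR = MC: 68 - 2Q = 20
Q* = 24
Substitute into demand:
P* = 68 - 1*24 = 44

44


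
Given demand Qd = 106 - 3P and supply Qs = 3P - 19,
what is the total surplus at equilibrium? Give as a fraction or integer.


Find equilibrium: 106 - 3P = 3P - 19
106 + 19 = 6P
P* = 125/6 = 125/6
Q* = 3*125/6 - 19 = 87/2
Inverse demand: P = 106/3 - Q/3, so P_max = 106/3
Inverse supply: P = 19/3 + Q/3, so P_min = 19/3
CS = (1/2) * 87/2 * (106/3 - 125/6) = 2523/8
PS = (1/2) * 87/2 * (125/6 - 19/3) = 2523/8
TS = CS + PS = 2523/8 + 2523/8 = 2523/4

2523/4


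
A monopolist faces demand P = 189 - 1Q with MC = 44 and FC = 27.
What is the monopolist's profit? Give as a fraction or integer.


MR = MC: 189 - 2Q = 44
Q* = 145/2
P* = 189 - 1*145/2 = 233/2
Profit = (P* - MC)*Q* - FC
= (233/2 - 44)*145/2 - 27
= 145/2*145/2 - 27
= 21025/4 - 27 = 20917/4

20917/4


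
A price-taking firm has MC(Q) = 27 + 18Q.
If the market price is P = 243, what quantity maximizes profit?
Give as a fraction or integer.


In perfect competition, profit is maximized where P = MC.
243 = 27 + 18Q
216 = 18Q
Q* = 216/18 = 12

12


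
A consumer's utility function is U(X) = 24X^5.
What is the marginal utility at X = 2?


MU = dU/dX = 24*5*X^(5-1)
MU = 120*X^4
At X = 2:
MU = 120 * 2^4
MU = 120 * 16 = 1920

1920


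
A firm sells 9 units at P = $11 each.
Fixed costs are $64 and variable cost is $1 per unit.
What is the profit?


Total Revenue = P * Q = 11 * 9 = $99
Total Cost = FC + VC*Q = 64 + 1*9 = $73
Profit = TR - TC = 99 - 73 = $26

$26


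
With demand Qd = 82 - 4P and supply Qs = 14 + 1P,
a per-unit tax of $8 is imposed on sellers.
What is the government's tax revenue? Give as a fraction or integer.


With tax on sellers, new supply: Qs' = 14 + 1(P - 8)
= 6 + 1P
New equilibrium quantity:
Q_new = 106/5
Tax revenue = tax * Q_new = 8 * 106/5 = 848/5

848/5


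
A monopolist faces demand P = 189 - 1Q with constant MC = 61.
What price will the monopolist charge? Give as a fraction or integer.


MR = 189 - 2Q
Set MR = MC: 189 - 2Q = 61
Q* = 64
Substitute into demand:
P* = 189 - 1*64 = 125

125


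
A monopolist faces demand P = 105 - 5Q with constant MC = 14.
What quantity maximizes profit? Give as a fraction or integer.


TR = P*Q = (105 - 5Q)Q = 105Q - 5Q^2
MR = dTR/dQ = 105 - 10Q
Set MR = MC:
105 - 10Q = 14
91 = 10Q
Q* = 91/10 = 91/10

91/10


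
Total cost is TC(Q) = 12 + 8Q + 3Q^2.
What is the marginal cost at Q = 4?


MC = dTC/dQ = 8 + 2*3*Q
At Q = 4:
MC = 8 + 6*4
MC = 8 + 24 = 32

32


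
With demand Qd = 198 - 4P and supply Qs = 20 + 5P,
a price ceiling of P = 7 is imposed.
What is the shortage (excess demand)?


At P = 7:
Qd = 198 - 4*7 = 170
Qs = 20 + 5*7 = 55
Shortage = Qd - Qs = 170 - 55 = 115

115


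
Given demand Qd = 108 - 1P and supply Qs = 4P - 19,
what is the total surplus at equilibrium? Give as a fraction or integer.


Find equilibrium: 108 - 1P = 4P - 19
108 + 19 = 5P
P* = 127/5 = 127/5
Q* = 4*127/5 - 19 = 413/5
Inverse demand: P = 108 - Q/1, so P_max = 108
Inverse supply: P = 19/4 + Q/4, so P_min = 19/4
CS = (1/2) * 413/5 * (108 - 127/5) = 170569/50
PS = (1/2) * 413/5 * (127/5 - 19/4) = 170569/200
TS = CS + PS = 170569/50 + 170569/200 = 170569/40

170569/40


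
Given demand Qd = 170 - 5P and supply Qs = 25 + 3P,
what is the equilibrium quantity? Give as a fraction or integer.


First find equilibrium price:
170 - 5P = 25 + 3P
P* = 145/8 = 145/8
Then substitute into demand:
Q* = 170 - 5 * 145/8 = 635/8

635/8


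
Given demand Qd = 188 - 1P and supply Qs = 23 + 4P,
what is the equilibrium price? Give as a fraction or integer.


At equilibrium, Qd = Qs.
188 - 1P = 23 + 4P
188 - 23 = 1P + 4P
165 = 5P
P* = 165/5 = 33

33


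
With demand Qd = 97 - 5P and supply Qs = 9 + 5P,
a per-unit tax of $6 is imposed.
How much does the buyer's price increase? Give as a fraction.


With a per-unit tax, the buyer's price increase depends on relative slopes.
Supply slope: d = 5, Demand slope: b = 5
Buyer's price increase = d * tax / (b + d)
= 5 * 6 / (5 + 5)
= 30 / 10 = 3

3


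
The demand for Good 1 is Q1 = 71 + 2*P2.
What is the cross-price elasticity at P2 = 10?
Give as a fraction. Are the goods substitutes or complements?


dQ1/dP2 = 2
At P2 = 10: Q1 = 71 + 2*10 = 91
Exy = (dQ1/dP2)(P2/Q1) = 2 * 10 / 91 = 20/91
Since Exy > 0, the goods are substitutes.

20/91 (substitutes)


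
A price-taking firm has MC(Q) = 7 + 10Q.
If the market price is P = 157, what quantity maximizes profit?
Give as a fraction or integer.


In perfect competition, profit is maximized where P = MC.
157 = 7 + 10Q
150 = 10Q
Q* = 150/10 = 15

15


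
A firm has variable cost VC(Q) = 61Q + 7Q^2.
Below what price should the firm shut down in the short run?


AVC(Q) = VC(Q)/Q = 61 + 7Q
AVC is increasing in Q, so minimum AVC is at Q -> 0+.
Min AVC = 61
The firm should shut down if P < 61.

61


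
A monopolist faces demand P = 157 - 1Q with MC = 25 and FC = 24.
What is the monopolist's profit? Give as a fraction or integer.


MR = MC: 157 - 2Q = 25
Q* = 66
P* = 157 - 1*66 = 91
Profit = (P* - MC)*Q* - FC
= (91 - 25)*66 - 24
= 66*66 - 24
= 4356 - 24 = 4332

4332


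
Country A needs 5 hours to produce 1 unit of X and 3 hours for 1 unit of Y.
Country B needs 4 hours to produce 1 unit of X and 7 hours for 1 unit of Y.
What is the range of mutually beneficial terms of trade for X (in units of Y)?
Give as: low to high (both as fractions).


Opportunity cost of X for Country A = hours_X / hours_Y = 5/3 = 5/3 units of Y
Opportunity cost of X for Country B = hours_X / hours_Y = 4/7 = 4/7 units of Y
Terms of trade must be between the two opportunity costs.
Range: 4/7 to 5/3

4/7 to 5/3


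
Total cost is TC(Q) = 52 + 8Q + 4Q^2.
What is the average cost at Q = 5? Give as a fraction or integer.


TC(5) = 52 + 8*5 + 4*5^2
TC(5) = 52 + 40 + 100 = 192
AC = TC/Q = 192/5 = 192/5

192/5


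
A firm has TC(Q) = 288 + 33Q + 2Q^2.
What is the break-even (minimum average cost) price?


AC(Q) = 288/Q + 33 + 2Q
To minimize: dAC/dQ = -288/Q^2 + 2 = 0
Q^2 = 288/2 = 144
Q* = 12
Min AC = 288/12 + 33 + 2*12
Min AC = 24 + 33 + 24 = 81

81


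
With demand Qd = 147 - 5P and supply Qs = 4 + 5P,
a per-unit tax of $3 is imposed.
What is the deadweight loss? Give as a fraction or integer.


Pre-tax equilibrium quantity: Q* = 151/2
Post-tax equilibrium quantity: Q_tax = 68
Reduction in quantity: Q* - Q_tax = 15/2
DWL = (1/2) * tax * (Q* - Q_tax)
DWL = (1/2) * 3 * 15/2 = 45/4

45/4


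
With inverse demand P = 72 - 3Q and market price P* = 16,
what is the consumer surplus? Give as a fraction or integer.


Maximum willingness to pay (at Q=0): P_max = 72
Quantity demanded at P* = 16:
Q* = (72 - 16)/3 = 56/3
CS = (1/2) * Q* * (P_max - P*)
CS = (1/2) * 56/3 * (72 - 16)
CS = (1/2) * 56/3 * 56 = 1568/3

1568/3


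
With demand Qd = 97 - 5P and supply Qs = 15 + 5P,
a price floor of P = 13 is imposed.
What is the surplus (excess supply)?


At P = 13:
Qd = 97 - 5*13 = 32
Qs = 15 + 5*13 = 80
Surplus = Qs - Qd = 80 - 32 = 48

48


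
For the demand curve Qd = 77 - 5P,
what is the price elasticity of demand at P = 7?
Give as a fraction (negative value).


dQ/dP = -5
At P = 7: Q = 77 - 5*7 = 42
E = (dQ/dP)(P/Q) = (-5)(7/42) = -5/6

-5/6


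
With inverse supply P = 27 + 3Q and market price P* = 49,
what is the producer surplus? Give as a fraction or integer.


Minimum supply price (at Q=0): P_min = 27
Quantity supplied at P* = 49:
Q* = (49 - 27)/3 = 22/3
PS = (1/2) * Q* * (P* - P_min)
PS = (1/2) * 22/3 * (49 - 27)
PS = (1/2) * 22/3 * 22 = 242/3

242/3


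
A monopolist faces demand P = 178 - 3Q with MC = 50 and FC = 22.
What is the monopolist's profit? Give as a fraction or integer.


MR = MC: 178 - 6Q = 50
Q* = 64/3
P* = 178 - 3*64/3 = 114
Profit = (P* - MC)*Q* - FC
= (114 - 50)*64/3 - 22
= 64*64/3 - 22
= 4096/3 - 22 = 4030/3

4030/3


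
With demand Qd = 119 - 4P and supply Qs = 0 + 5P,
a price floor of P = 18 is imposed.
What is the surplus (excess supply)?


At P = 18:
Qd = 119 - 4*18 = 47
Qs = 0 + 5*18 = 90
Surplus = Qs - Qd = 90 - 47 = 43

43


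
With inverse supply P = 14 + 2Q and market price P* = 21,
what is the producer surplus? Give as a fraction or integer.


Minimum supply price (at Q=0): P_min = 14
Quantity supplied at P* = 21:
Q* = (21 - 14)/2 = 7/2
PS = (1/2) * Q* * (P* - P_min)
PS = (1/2) * 7/2 * (21 - 14)
PS = (1/2) * 7/2 * 7 = 49/4

49/4


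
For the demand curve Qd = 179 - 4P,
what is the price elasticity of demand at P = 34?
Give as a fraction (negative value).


dQ/dP = -4
At P = 34: Q = 179 - 4*34 = 43
E = (dQ/dP)(P/Q) = (-4)(34/43) = -136/43

-136/43


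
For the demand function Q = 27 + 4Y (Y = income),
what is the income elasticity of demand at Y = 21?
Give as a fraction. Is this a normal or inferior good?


dQ/dY = 4
At Y = 21: Q = 27 + 4*21 = 111
Ey = (dQ/dY)(Y/Q) = 4 * 21 / 111 = 28/37
Since Ey > 0, this is a normal good.

28/37 (normal good)


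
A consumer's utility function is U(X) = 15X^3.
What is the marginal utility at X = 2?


MU = dU/dX = 15*3*X^(3-1)
MU = 45*X^2
At X = 2:
MU = 45 * 2^2
MU = 45 * 4 = 180

180


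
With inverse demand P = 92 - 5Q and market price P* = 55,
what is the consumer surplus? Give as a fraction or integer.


Maximum willingness to pay (at Q=0): P_max = 92
Quantity demanded at P* = 55:
Q* = (92 - 55)/5 = 37/5
CS = (1/2) * Q* * (P_max - P*)
CS = (1/2) * 37/5 * (92 - 55)
CS = (1/2) * 37/5 * 37 = 1369/10

1369/10


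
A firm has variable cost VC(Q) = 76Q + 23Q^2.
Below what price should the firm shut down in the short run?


AVC(Q) = VC(Q)/Q = 76 + 23Q
AVC is increasing in Q, so minimum AVC is at Q -> 0+.
Min AVC = 76
The firm should shut down if P < 76.

76


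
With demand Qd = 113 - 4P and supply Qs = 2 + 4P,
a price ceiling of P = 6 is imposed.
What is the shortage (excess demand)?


At P = 6:
Qd = 113 - 4*6 = 89
Qs = 2 + 4*6 = 26
Shortage = Qd - Qs = 89 - 26 = 63

63


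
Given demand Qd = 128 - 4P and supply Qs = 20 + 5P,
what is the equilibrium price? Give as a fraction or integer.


At equilibrium, Qd = Qs.
128 - 4P = 20 + 5P
128 - 20 = 4P + 5P
108 = 9P
P* = 108/9 = 12

12


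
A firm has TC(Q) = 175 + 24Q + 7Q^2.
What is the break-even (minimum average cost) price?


AC(Q) = 175/Q + 24 + 7Q
To minimize: dAC/dQ = -175/Q^2 + 7 = 0
Q^2 = 175/7 = 25
Q* = 5
Min AC = 175/5 + 24 + 7*5
Min AC = 35 + 24 + 35 = 94

94


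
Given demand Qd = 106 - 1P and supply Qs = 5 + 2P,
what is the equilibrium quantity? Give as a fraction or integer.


First find equilibrium price:
106 - 1P = 5 + 2P
P* = 101/3 = 101/3
Then substitute into demand:
Q* = 106 - 1 * 101/3 = 217/3

217/3


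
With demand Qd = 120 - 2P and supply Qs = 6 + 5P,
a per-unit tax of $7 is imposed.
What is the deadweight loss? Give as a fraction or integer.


Pre-tax equilibrium quantity: Q* = 612/7
Post-tax equilibrium quantity: Q_tax = 542/7
Reduction in quantity: Q* - Q_tax = 10
DWL = (1/2) * tax * (Q* - Q_tax)
DWL = (1/2) * 7 * 10 = 35

35


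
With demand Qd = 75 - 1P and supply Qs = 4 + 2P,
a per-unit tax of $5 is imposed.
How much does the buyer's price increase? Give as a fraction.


With a per-unit tax, the buyer's price increase depends on relative slopes.
Supply slope: d = 2, Demand slope: b = 1
Buyer's price increase = d * tax / (b + d)
= 2 * 5 / (1 + 2)
= 10 / 3 = 10/3

10/3


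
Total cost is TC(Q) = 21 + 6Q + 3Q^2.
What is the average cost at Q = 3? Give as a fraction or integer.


TC(3) = 21 + 6*3 + 3*3^2
TC(3) = 21 + 18 + 27 = 66
AC = TC/Q = 66/3 = 22

22


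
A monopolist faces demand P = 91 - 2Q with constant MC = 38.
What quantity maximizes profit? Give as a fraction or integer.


TR = P*Q = (91 - 2Q)Q = 91Q - 2Q^2
MR = dTR/dQ = 91 - 4Q
Set MR = MC:
91 - 4Q = 38
53 = 4Q
Q* = 53/4 = 53/4

53/4


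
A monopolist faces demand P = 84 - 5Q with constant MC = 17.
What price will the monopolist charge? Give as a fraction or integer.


MR = 84 - 10Q
Set MR = MC: 84 - 10Q = 17
Q* = 67/10
Substitute into demand:
P* = 84 - 5*67/10 = 101/2

101/2


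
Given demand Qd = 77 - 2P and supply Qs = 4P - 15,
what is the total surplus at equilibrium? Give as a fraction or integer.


Find equilibrium: 77 - 2P = 4P - 15
77 + 15 = 6P
P* = 92/6 = 46/3
Q* = 4*46/3 - 15 = 139/3
Inverse demand: P = 77/2 - Q/2, so P_max = 77/2
Inverse supply: P = 15/4 + Q/4, so P_min = 15/4
CS = (1/2) * 139/3 * (77/2 - 46/3) = 19321/36
PS = (1/2) * 139/3 * (46/3 - 15/4) = 19321/72
TS = CS + PS = 19321/36 + 19321/72 = 19321/24

19321/24


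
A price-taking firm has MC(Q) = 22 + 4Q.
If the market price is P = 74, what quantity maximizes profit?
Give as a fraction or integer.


In perfect competition, profit is maximized where P = MC.
74 = 22 + 4Q
52 = 4Q
Q* = 52/4 = 13

13


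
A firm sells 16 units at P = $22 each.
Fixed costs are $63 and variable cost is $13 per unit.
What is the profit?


Total Revenue = P * Q = 22 * 16 = $352
Total Cost = FC + VC*Q = 63 + 13*16 = $271
Profit = TR - TC = 352 - 271 = $81

$81


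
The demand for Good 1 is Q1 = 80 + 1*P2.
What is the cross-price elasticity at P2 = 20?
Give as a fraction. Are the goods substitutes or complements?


dQ1/dP2 = 1
At P2 = 20: Q1 = 80 + 1*20 = 100
Exy = (dQ1/dP2)(P2/Q1) = 1 * 20 / 100 = 1/5
Since Exy > 0, the goods are substitutes.

1/5 (substitutes)


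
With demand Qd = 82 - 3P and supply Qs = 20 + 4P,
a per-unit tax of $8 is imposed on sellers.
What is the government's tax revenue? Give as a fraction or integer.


With tax on sellers, new supply: Qs' = 20 + 4(P - 8)
= 4P - 12
New equilibrium quantity:
Q_new = 292/7
Tax revenue = tax * Q_new = 8 * 292/7 = 2336/7

2336/7


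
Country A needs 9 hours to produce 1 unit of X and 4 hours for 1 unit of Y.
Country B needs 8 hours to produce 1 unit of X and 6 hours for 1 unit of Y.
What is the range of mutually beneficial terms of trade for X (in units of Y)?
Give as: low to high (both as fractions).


Opportunity cost of X for Country A = hours_X / hours_Y = 9/4 = 9/4 units of Y
Opportunity cost of X for Country B = hours_X / hours_Y = 8/6 = 4/3 units of Y
Terms of trade must be between the two opportunity costs.
Range: 4/3 to 9/4

4/3 to 9/4


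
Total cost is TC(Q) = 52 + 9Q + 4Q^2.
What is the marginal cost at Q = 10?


MC = dTC/dQ = 9 + 2*4*Q
At Q = 10:
MC = 9 + 8*10
MC = 9 + 80 = 89

89


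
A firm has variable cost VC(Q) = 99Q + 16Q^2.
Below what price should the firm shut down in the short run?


AVC(Q) = VC(Q)/Q = 99 + 16Q
AVC is increasing in Q, so minimum AVC is at Q -> 0+.
Min AVC = 99
The firm should shut down if P < 99.

99


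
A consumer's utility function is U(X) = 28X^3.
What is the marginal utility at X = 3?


MU = dU/dX = 28*3*X^(3-1)
MU = 84*X^2
At X = 3:
MU = 84 * 3^2
MU = 84 * 9 = 756

756


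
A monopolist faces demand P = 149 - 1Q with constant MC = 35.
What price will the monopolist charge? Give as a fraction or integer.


MR = 149 - 2Q
Set MR = MC: 149 - 2Q = 35
Q* = 57
Substitute into demand:
P* = 149 - 1*57 = 92

92


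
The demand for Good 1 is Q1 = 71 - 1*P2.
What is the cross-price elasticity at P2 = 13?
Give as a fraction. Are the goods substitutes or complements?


dQ1/dP2 = -1
At P2 = 13: Q1 = 71 - 1*13 = 58
Exy = (dQ1/dP2)(P2/Q1) = -1 * 13 / 58 = -13/58
Since Exy < 0, the goods are complements.

-13/58 (complements)


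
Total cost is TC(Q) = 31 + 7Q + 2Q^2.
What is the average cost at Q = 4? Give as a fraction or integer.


TC(4) = 31 + 7*4 + 2*4^2
TC(4) = 31 + 28 + 32 = 91
AC = TC/Q = 91/4 = 91/4

91/4


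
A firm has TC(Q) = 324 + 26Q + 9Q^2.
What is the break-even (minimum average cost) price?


AC(Q) = 324/Q + 26 + 9Q
To minimize: dAC/dQ = -324/Q^2 + 9 = 0
Q^2 = 324/9 = 36
Q* = 6
Min AC = 324/6 + 26 + 9*6
Min AC = 54 + 26 + 54 = 134

134


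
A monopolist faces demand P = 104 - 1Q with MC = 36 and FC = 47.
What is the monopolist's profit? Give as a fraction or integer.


MR = MC: 104 - 2Q = 36
Q* = 34
P* = 104 - 1*34 = 70
Profit = (P* - MC)*Q* - FC
= (70 - 36)*34 - 47
= 34*34 - 47
= 1156 - 47 = 1109

1109


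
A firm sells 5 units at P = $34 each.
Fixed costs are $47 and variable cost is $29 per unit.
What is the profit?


Total Revenue = P * Q = 34 * 5 = $170
Total Cost = FC + VC*Q = 47 + 29*5 = $192
Profit = TR - TC = 170 - 192 = $-22

$-22


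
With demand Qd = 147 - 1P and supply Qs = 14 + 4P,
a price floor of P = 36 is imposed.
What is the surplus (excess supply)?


At P = 36:
Qd = 147 - 1*36 = 111
Qs = 14 + 4*36 = 158
Surplus = Qs - Qd = 158 - 111 = 47

47


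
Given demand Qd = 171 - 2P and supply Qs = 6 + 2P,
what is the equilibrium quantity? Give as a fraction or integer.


First find equilibrium price:
171 - 2P = 6 + 2P
P* = 165/4 = 165/4
Then substitute into demand:
Q* = 171 - 2 * 165/4 = 177/2

177/2


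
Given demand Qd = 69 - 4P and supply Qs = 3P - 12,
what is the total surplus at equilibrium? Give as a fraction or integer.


Find equilibrium: 69 - 4P = 3P - 12
69 + 12 = 7P
P* = 81/7 = 81/7
Q* = 3*81/7 - 12 = 159/7
Inverse demand: P = 69/4 - Q/4, so P_max = 69/4
Inverse supply: P = 4 + Q/3, so P_min = 4
CS = (1/2) * 159/7 * (69/4 - 81/7) = 25281/392
PS = (1/2) * 159/7 * (81/7 - 4) = 8427/98
TS = CS + PS = 25281/392 + 8427/98 = 8427/56

8427/56


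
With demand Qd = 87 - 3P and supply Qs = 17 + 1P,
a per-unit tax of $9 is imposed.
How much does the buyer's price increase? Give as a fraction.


With a per-unit tax, the buyer's price increase depends on relative slopes.
Supply slope: d = 1, Demand slope: b = 3
Buyer's price increase = d * tax / (b + d)
= 1 * 9 / (3 + 1)
= 9 / 4 = 9/4

9/4


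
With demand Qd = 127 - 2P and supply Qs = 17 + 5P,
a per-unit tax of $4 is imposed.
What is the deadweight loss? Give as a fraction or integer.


Pre-tax equilibrium quantity: Q* = 669/7
Post-tax equilibrium quantity: Q_tax = 629/7
Reduction in quantity: Q* - Q_tax = 40/7
DWL = (1/2) * tax * (Q* - Q_tax)
DWL = (1/2) * 4 * 40/7 = 80/7

80/7


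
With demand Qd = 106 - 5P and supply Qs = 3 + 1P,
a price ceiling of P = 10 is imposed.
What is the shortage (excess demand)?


At P = 10:
Qd = 106 - 5*10 = 56
Qs = 3 + 1*10 = 13
Shortage = Qd - Qs = 56 - 13 = 43

43


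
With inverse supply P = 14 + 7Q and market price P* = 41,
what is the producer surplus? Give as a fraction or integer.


Minimum supply price (at Q=0): P_min = 14
Quantity supplied at P* = 41:
Q* = (41 - 14)/7 = 27/7
PS = (1/2) * Q* * (P* - P_min)
PS = (1/2) * 27/7 * (41 - 14)
PS = (1/2) * 27/7 * 27 = 729/14

729/14


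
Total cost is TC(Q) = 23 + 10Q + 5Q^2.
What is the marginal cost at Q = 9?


MC = dTC/dQ = 10 + 2*5*Q
At Q = 9:
MC = 10 + 10*9
MC = 10 + 90 = 100

100


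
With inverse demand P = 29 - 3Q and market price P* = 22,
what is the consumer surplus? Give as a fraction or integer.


Maximum willingness to pay (at Q=0): P_max = 29
Quantity demanded at P* = 22:
Q* = (29 - 22)/3 = 7/3
CS = (1/2) * Q* * (P_max - P*)
CS = (1/2) * 7/3 * (29 - 22)
CS = (1/2) * 7/3 * 7 = 49/6

49/6


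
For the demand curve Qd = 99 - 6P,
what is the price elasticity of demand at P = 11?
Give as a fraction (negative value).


dQ/dP = -6
At P = 11: Q = 99 - 6*11 = 33
E = (dQ/dP)(P/Q) = (-6)(11/33) = -2

-2


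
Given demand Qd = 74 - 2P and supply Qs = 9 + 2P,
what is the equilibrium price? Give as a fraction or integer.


At equilibrium, Qd = Qs.
74 - 2P = 9 + 2P
74 - 9 = 2P + 2P
65 = 4P
P* = 65/4 = 65/4

65/4


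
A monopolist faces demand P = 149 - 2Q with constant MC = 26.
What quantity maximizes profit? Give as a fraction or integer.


TR = P*Q = (149 - 2Q)Q = 149Q - 2Q^2
MR = dTR/dQ = 149 - 4Q
Set MR = MC:
149 - 4Q = 26
123 = 4Q
Q* = 123/4 = 123/4

123/4


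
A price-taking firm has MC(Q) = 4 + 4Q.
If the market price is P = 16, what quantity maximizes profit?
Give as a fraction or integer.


In perfect competition, profit is maximized where P = MC.
16 = 4 + 4Q
12 = 4Q
Q* = 12/4 = 3

3


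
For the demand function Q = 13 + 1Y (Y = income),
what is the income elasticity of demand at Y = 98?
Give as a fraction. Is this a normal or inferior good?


dQ/dY = 1
At Y = 98: Q = 13 + 1*98 = 111
Ey = (dQ/dY)(Y/Q) = 1 * 98 / 111 = 98/111
Since Ey > 0, this is a normal good.

98/111 (normal good)


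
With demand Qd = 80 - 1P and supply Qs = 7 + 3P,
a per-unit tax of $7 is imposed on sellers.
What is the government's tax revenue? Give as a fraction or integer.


With tax on sellers, new supply: Qs' = 7 + 3(P - 7)
= 3P - 14
New equilibrium quantity:
Q_new = 113/2
Tax revenue = tax * Q_new = 7 * 113/2 = 791/2

791/2


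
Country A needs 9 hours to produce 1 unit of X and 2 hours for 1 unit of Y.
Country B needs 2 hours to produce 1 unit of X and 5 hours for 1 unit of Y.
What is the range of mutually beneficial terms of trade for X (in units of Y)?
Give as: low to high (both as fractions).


Opportunity cost of X for Country A = hours_X / hours_Y = 9/2 = 9/2 units of Y
Opportunity cost of X for Country B = hours_X / hours_Y = 2/5 = 2/5 units of Y
Terms of trade must be between the two opportunity costs.
Range: 2/5 to 9/2

2/5 to 9/2


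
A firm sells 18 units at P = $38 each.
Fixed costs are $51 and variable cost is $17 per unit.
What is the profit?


Total Revenue = P * Q = 38 * 18 = $684
Total Cost = FC + VC*Q = 51 + 17*18 = $357
Profit = TR - TC = 684 - 357 = $327

$327


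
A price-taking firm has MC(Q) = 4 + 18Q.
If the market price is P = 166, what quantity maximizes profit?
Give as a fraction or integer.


In perfect competition, profit is maximized where P = MC.
166 = 4 + 18Q
162 = 18Q
Q* = 162/18 = 9

9


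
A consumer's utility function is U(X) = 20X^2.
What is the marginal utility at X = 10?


MU = dU/dX = 20*2*X^(2-1)
MU = 40*X^1
At X = 10:
MU = 40 * 10^1
MU = 40 * 10 = 400

400


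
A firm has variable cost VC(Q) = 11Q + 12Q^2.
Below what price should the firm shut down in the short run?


AVC(Q) = VC(Q)/Q = 11 + 12Q
AVC is increasing in Q, so minimum AVC is at Q -> 0+.
Min AVC = 11
The firm should shut down if P < 11.

11


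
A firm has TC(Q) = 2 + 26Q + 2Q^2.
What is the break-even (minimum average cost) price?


AC(Q) = 2/Q + 26 + 2Q
To minimize: dAC/dQ = -2/Q^2 + 2 = 0
Q^2 = 2/2 = 1
Q* = 1
Min AC = 2/1 + 26 + 2*1
Min AC = 2 + 26 + 2 = 30

30


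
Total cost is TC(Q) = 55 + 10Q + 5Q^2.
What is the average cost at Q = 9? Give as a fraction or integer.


TC(9) = 55 + 10*9 + 5*9^2
TC(9) = 55 + 90 + 405 = 550
AC = TC/Q = 550/9 = 550/9

550/9


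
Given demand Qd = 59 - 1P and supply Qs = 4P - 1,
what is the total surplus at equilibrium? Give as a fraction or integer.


Find equilibrium: 59 - 1P = 4P - 1
59 + 1 = 5P
P* = 60/5 = 12
Q* = 4*12 - 1 = 47
Inverse demand: P = 59 - Q/1, so P_max = 59
Inverse supply: P = 1/4 + Q/4, so P_min = 1/4
CS = (1/2) * 47 * (59 - 12) = 2209/2
PS = (1/2) * 47 * (12 - 1/4) = 2209/8
TS = CS + PS = 2209/2 + 2209/8 = 11045/8

11045/8


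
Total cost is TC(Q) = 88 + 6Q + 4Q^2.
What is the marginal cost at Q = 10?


MC = dTC/dQ = 6 + 2*4*Q
At Q = 10:
MC = 6 + 8*10
MC = 6 + 80 = 86

86


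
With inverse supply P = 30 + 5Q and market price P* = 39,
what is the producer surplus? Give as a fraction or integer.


Minimum supply price (at Q=0): P_min = 30
Quantity supplied at P* = 39:
Q* = (39 - 30)/5 = 9/5
PS = (1/2) * Q* * (P* - P_min)
PS = (1/2) * 9/5 * (39 - 30)
PS = (1/2) * 9/5 * 9 = 81/10

81/10


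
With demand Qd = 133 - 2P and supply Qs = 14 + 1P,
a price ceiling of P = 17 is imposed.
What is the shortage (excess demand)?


At P = 17:
Qd = 133 - 2*17 = 99
Qs = 14 + 1*17 = 31
Shortage = Qd - Qs = 99 - 31 = 68

68


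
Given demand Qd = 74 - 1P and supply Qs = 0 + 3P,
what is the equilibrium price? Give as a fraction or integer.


At equilibrium, Qd = Qs.
74 - 1P = 0 + 3P
74 - 0 = 1P + 3P
74 = 4P
P* = 74/4 = 37/2

37/2


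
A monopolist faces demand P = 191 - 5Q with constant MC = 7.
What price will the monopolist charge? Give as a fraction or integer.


MR = 191 - 10Q
Set MR = MC: 191 - 10Q = 7
Q* = 92/5
Substitute into demand:
P* = 191 - 5*92/5 = 99

99


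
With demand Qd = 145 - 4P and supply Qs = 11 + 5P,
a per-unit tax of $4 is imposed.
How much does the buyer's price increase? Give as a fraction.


With a per-unit tax, the buyer's price increase depends on relative slopes.
Supply slope: d = 5, Demand slope: b = 4
Buyer's price increase = d * tax / (b + d)
= 5 * 4 / (4 + 5)
= 20 / 9 = 20/9

20/9


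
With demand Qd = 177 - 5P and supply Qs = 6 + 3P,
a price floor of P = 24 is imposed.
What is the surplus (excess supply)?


At P = 24:
Qd = 177 - 5*24 = 57
Qs = 6 + 3*24 = 78
Surplus = Qs - Qd = 78 - 57 = 21

21


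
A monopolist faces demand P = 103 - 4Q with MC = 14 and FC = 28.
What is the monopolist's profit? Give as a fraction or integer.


MR = MC: 103 - 8Q = 14
Q* = 89/8
P* = 103 - 4*89/8 = 117/2
Profit = (P* - MC)*Q* - FC
= (117/2 - 14)*89/8 - 28
= 89/2*89/8 - 28
= 7921/16 - 28 = 7473/16

7473/16


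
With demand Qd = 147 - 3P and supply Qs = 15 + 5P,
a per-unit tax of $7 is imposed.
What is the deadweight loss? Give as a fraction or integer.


Pre-tax equilibrium quantity: Q* = 195/2
Post-tax equilibrium quantity: Q_tax = 675/8
Reduction in quantity: Q* - Q_tax = 105/8
DWL = (1/2) * tax * (Q* - Q_tax)
DWL = (1/2) * 7 * 105/8 = 735/16

735/16


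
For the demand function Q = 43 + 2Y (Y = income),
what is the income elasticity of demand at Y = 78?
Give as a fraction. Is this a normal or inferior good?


dQ/dY = 2
At Y = 78: Q = 43 + 2*78 = 199
Ey = (dQ/dY)(Y/Q) = 2 * 78 / 199 = 156/199
Since Ey > 0, this is a normal good.

156/199 (normal good)


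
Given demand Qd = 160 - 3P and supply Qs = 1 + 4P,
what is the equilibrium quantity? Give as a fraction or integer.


First find equilibrium price:
160 - 3P = 1 + 4P
P* = 159/7 = 159/7
Then substitute into demand:
Q* = 160 - 3 * 159/7 = 643/7

643/7


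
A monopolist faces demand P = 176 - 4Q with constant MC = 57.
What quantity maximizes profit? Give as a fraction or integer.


TR = P*Q = (176 - 4Q)Q = 176Q - 4Q^2
MR = dTR/dQ = 176 - 8Q
Set MR = MC:
176 - 8Q = 57
119 = 8Q
Q* = 119/8 = 119/8

119/8


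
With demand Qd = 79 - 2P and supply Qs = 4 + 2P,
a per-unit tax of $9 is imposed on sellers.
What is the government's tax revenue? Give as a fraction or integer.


With tax on sellers, new supply: Qs' = 4 + 2(P - 9)
= 2P - 14
New equilibrium quantity:
Q_new = 65/2
Tax revenue = tax * Q_new = 9 * 65/2 = 585/2

585/2


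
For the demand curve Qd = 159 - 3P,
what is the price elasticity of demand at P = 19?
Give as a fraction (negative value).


dQ/dP = -3
At P = 19: Q = 159 - 3*19 = 102
E = (dQ/dP)(P/Q) = (-3)(19/102) = -19/34

-19/34


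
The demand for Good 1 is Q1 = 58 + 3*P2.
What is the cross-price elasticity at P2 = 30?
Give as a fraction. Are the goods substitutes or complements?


dQ1/dP2 = 3
At P2 = 30: Q1 = 58 + 3*30 = 148
Exy = (dQ1/dP2)(P2/Q1) = 3 * 30 / 148 = 45/74
Since Exy > 0, the goods are substitutes.

45/74 (substitutes)


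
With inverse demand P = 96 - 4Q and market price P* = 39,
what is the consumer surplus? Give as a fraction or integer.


Maximum willingness to pay (at Q=0): P_max = 96
Quantity demanded at P* = 39:
Q* = (96 - 39)/4 = 57/4
CS = (1/2) * Q* * (P_max - P*)
CS = (1/2) * 57/4 * (96 - 39)
CS = (1/2) * 57/4 * 57 = 3249/8

3249/8


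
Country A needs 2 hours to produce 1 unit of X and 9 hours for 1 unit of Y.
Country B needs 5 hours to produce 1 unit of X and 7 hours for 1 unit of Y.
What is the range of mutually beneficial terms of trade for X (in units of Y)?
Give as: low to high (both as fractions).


Opportunity cost of X for Country A = hours_X / hours_Y = 2/9 = 2/9 units of Y
Opportunity cost of X for Country B = hours_X / hours_Y = 5/7 = 5/7 units of Y
Terms of trade must be between the two opportunity costs.
Range: 2/9 to 5/7

2/9 to 5/7


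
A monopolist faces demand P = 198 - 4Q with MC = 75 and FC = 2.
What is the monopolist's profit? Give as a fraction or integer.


MR = MC: 198 - 8Q = 75
Q* = 123/8
P* = 198 - 4*123/8 = 273/2
Profit = (P* - MC)*Q* - FC
= (273/2 - 75)*123/8 - 2
= 123/2*123/8 - 2
= 15129/16 - 2 = 15097/16

15097/16


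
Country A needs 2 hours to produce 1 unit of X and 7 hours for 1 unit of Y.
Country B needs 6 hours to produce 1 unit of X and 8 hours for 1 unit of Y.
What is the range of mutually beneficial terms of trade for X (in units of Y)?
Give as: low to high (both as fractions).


Opportunity cost of X for Country A = hours_X / hours_Y = 2/7 = 2/7 units of Y
Opportunity cost of X for Country B = hours_X / hours_Y = 6/8 = 3/4 units of Y
Terms of trade must be between the two opportunity costs.
Range: 2/7 to 3/4

2/7 to 3/4
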